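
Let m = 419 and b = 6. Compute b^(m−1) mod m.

6^1 ≡ 6 (mod 419)
6^2 ≡ 6^2 = 36 ≡ 36 (mod 419)
6^4 ≡ 36^2 = 1296 ≡ 39 (mod 419)
6^8 ≡ 39^2 = 1521 ≡ 264 (mod 419)
6^16 ≡ 264^2 = 69696 ≡ 142 (mod 419)
6^32 ≡ 142^2 = 20164 ≡ 52 (mod 419)
6^64 ≡ 52^2 = 2704 ≡ 190 (mod 419)
6^128 ≡ 190^2 = 36100 ≡ 66 (mod 419)
6^256 ≡ 66^2 = 4356 ≡ 166 (mod 419)
418 = 256 + 128 + 32 + 2 in binary powers of 2.
So 6^418 ≡ 166 · 66 · 52 · 36 ≡ 1 (mod 419).
Since the result is 1, base 6 gives no evidence that 419 is composite.

1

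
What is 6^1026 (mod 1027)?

220

6^1 ≡ 6 (mod 1027)
6^2 ≡ 6^2 = 36 ≡ 36 (mod 1027)
6^4 ≡ 36^2 = 1296 ≡ 269 (mod 1027)
6^8 ≡ 269^2 = 72361 ≡ 471 (mod 1027)
6^16 ≡ 471^2 = 221841 ≡ 9 (mod 1027)
6^32 ≡ 9^2 = 81 ≡ 81 (mod 1027)
6^64 ≡ 81^2 = 6561 ≡ 399 (mod 1027)
6^128 ≡ 399^2 = 159201 ≡ 16 (mod 1027)
6^256 ≡ 16^2 = 256 ≡ 256 (mod 1027)
6^512 ≡ 256^2 = 65536 ≡ 835 (mod 1027)
6^1024 ≡ 835^2 = 697225 ≡ 919 (mod 1027)
1026 = 1024 + 2 in binary powers of 2.
So 6^1026 ≡ 919 · 36 ≡ 220 (mod 1027).
Since 220 ≠ 1, base 6 is a Fermat witness: 1027 is composite.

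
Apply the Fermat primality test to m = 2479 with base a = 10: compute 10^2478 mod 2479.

10^1 ≡ 10 (mod 2479)
10^2 ≡ 10^2 = 100 ≡ 100 (mod 2479)
10^4 ≡ 100^2 = 10000 ≡ 84 (mod 2479)
10^8 ≡ 84^2 = 7056 ≡ 2098 (mod 2479)
10^16 ≡ 2098^2 = 4401604 ≡ 1379 (mod 2479)
10^32 ≡ 1379^2 = 1901641 ≡ 248 (mod 2479)
10^64 ≡ 248^2 = 61504 ≡ 2008 (mod 2479)
10^128 ≡ 2008^2 = 4032064 ≡ 1210 (mod 2479)
10^256 ≡ 1210^2 = 1464100 ≡ 1490 (mod 2479)
10^512 ≡ 1490^2 = 2220100 ≡ 1395 (mod 2479)
10^1024 ≡ 1395^2 = 1946025 ≡ 10 (mod 2479)
10^2048 ≡ 10^2 = 100 ≡ 100 (mod 2479)
2478 = 2048 + 256 + 128 + 32 + 8 + 4 + 2 in binary powers of 2.
So 10^2478 ≡ 100 · 1490 · 1210 · 248 · 2098 · 84 · 100 ≡ 1000 (mod 2479).
Since 1000 ≠ 1, base 10 is a Fermat witness: 2479 is composite.

1000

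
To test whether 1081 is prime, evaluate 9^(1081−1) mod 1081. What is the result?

679

9^1 ≡ 9 (mod 1081)
9^2 ≡ 9^2 = 81 ≡ 81 (mod 1081)
9^4 ≡ 81^2 = 6561 ≡ 75 (mod 1081)
9^8 ≡ 75^2 = 5625 ≡ 220 (mod 1081)
9^16 ≡ 220^2 = 48400 ≡ 836 (mod 1081)
9^32 ≡ 836^2 = 698896 ≡ 570 (mod 1081)
9^64 ≡ 570^2 = 324900 ≡ 600 (mod 1081)
9^128 ≡ 600^2 = 360000 ≡ 27 (mod 1081)
9^256 ≡ 27^2 = 729 ≡ 729 (mod 1081)
9^512 ≡ 729^2 = 531441 ≡ 670 (mod 1081)
9^1024 ≡ 670^2 = 448900 ≡ 285 (mod 1081)
1080 = 1024 + 32 + 16 + 8 in binary powers of 2.
So 9^1080 ≡ 285 · 570 · 836 · 220 ≡ 679 (mod 1081).
Since 679 ≠ 1, base 9 is a Fermat witness: 1081 is composite.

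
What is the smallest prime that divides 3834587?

3834587 is odd.
Digit sum 38, not divisible by 3.
Ends in 7: not divisible by 5.
7: 3834587 = 7·547798 + 1
11: 3834587 = 11·348598 + 9
13: 3834587 = 13·294968 + 3
17: 3834587 = 17·225563 + 16
19: 3834587 = 19·201820 + 7
23: 3834587 = 23·166721 + 4
29: 3834587 = 29·132227 + 4
31: 3834587 = 31·123696 + 11
37: 3834587 = 37·103637 + 18
41: 3834587 = 41·93526 + 21
43: 3834587 = 43·89176 + 19
47: 3834587 = 47·81586 + 45
53: 3834587 = 53·72350 + 37
59: 3834587 = 59·64993

59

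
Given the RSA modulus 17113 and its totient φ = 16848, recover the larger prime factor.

157

φ(n) = (p−1)(q−1) = n − (p+q) + 1, so p + q = 17113 − 16848 + 1 = 266.
p and q are the roots of t² − 266t + 17113 = 0.
Discriminant: 266² − 4·17113 = 70756 − 68452 = 2304; √2304 = 48.
q = (266 − 48)/2 = 109, p = (266 + 48)/2 = 157.
Check: 109 · 157 = 17113.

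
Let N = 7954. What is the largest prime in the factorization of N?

97

7954 = 2 · 3977
3977 = 41 · 97
97 is prime.
So 7954 = 2 · 41 · 97; the largest prime factor is 97.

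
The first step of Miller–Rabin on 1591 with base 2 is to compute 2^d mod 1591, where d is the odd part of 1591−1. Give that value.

1591 − 1 = 1590 = 2^1 · 795, so d = 795.
2^1 ≡ 2 (mod 1591)
2^2 ≡ 2^2 = 4 ≡ 4 (mod 1591)
2^4 ≡ 4^2 = 16 ≡ 16 (mod 1591)
2^8 ≡ 16^2 = 256 ≡ 256 (mod 1591)
2^16 ≡ 256^2 = 65536 ≡ 305 (mod 1591)
2^32 ≡ 305^2 = 93025 ≡ 747 (mod 1591)
2^64 ≡ 747^2 = 558009 ≡ 1159 (mod 1591)
2^128 ≡ 1159^2 = 1343281 ≡ 477 (mod 1591)
2^256 ≡ 477^2 = 227529 ≡ 16 (mod 1591)
2^512 ≡ 16^2 = 256 ≡ 256 (mod 1591)
795 = 512 + 256 + 16 + 8 + 2 + 1 in binary powers of 2.
So 2^795 ≡ 256 · 16 · 305 · 256 · 4 · 2 ≡ 156 (mod 1591).
Squaring chain: 156; never reaches −1, so base 2 is a Miller–Rabin witness that 1591 is composite.

156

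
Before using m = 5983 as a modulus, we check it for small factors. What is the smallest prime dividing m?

5983 is odd.
Digit sum 25, not divisible by 3.
Ends in 3: not divisible by 5.
7: 5983 = 7·854 + 5
11: 5983 = 11·543 + 10
13: 5983 = 13·460 + 3
17: 5983 = 17·351 + 16
19: 5983 = 19·314 + 17
23: 5983 = 23·260 + 3
29: 5983 = 29·206 + 9
31: 5983 = 31·193

31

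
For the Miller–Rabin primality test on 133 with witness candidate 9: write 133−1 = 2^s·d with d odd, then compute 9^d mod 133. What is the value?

133 − 1 = 132 = 2^2 · 33, so d = 33.
9^1 ≡ 9 (mod 133)
9^2 ≡ 9^2 = 81 ≡ 81 (mod 133)
9^4 ≡ 81^2 = 6561 ≡ 44 (mod 133)
9^8 ≡ 44^2 = 1936 ≡ 74 (mod 133)
9^16 ≡ 74^2 = 5476 ≡ 23 (mod 133)
9^32 ≡ 23^2 = 529 ≡ 130 (mod 133)
33 = 32 + 1 in binary powers of 2.
So 9^33 ≡ 130 · 9 ≡ 106 (mod 133).
Squaring chain: 106 → 64; never reaches −1, so base 9 is a Miller–Rabin witness that 133 is composite.

106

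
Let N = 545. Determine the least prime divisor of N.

5

545 is odd.
Digit sum 14, not divisible by 3.
Ends in 5: divisible by 5.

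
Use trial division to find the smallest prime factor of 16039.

43

16039 is odd.
Digit sum 19, not divisible by 3.
Ends in 9: not divisible by 5.
7: 16039 = 7·2291 + 2
11: 16039 = 11·1458 + 1
13: 16039 = 13·1233 + 10
17: 16039 = 17·943 + 8
19: 16039 = 19·844 + 3
23: 16039 = 23·697 + 8
29: 16039 = 29·553 + 2
31: 16039 = 31·517 + 12
37: 16039 = 37·433 + 18
41: 16039 = 41·391 + 8
43: 16039 = 43·373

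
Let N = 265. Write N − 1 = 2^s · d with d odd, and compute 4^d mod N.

219

265 − 1 = 264 = 2^3 · 33, so d = 33.
4^1 ≡ 4 (mod 265)
4^2 ≡ 4^2 = 16 ≡ 16 (mod 265)
4^4 ≡ 16^2 = 256 ≡ 256 (mod 265)
4^8 ≡ 256^2 = 65536 ≡ 81 (mod 265)
4^16 ≡ 81^2 = 6561 ≡ 201 (mod 265)
4^32 ≡ 201^2 = 40401 ≡ 121 (mod 265)
33 = 32 + 1 in binary powers of 2.
So 4^33 ≡ 121 · 4 ≡ 219 (mod 265).
Squaring chain: 219 → 261 → 16; never reaches −1, so base 4 is a Miller–Rabin witness that 265 is composite.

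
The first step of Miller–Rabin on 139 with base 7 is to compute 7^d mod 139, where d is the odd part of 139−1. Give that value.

1

139 − 1 = 138 = 2^1 · 69, so d = 69.
7^1 ≡ 7 (mod 139)
7^2 ≡ 7^2 = 49 ≡ 49 (mod 139)
7^4 ≡ 49^2 = 2401 ≡ 38 (mod 139)
7^8 ≡ 38^2 = 1444 ≡ 54 (mod 139)
7^16 ≡ 54^2 = 2916 ≡ 136 (mod 139)
7^32 ≡ 136^2 = 18496 ≡ 9 (mod 139)
7^64 ≡ 9^2 = 81 ≡ 81 (mod 139)
69 = 64 + 4 + 1 in binary powers of 2.
So 7^69 ≡ 81 · 38 · 7 ≡ 1 (mod 139).
Since 7^d ≡ 1 (mod 139), base 7 does not prove 139 composite.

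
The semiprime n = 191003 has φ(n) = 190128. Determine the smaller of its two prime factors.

φ(n) = (p−1)(q−1) = n − (p+q) + 1, so p + q = 191003 − 190128 + 1 = 876.
p and q are the roots of t² − 876t + 191003 = 0.
Discriminant: 876² − 4·191003 = 767376 − 764012 = 3364; √3364 = 58.
q = (876 − 58)/2 = 409, p = (876 + 58)/2 = 467.
Check: 409 · 467 = 191003.

409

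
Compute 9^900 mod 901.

543

9^1 ≡ 9 (mod 901)
9^2 ≡ 9^2 = 81 ≡ 81 (mod 901)
9^4 ≡ 81^2 = 6561 ≡ 254 (mod 901)
9^8 ≡ 254^2 = 64516 ≡ 545 (mod 901)
9^16 ≡ 545^2 = 297025 ≡ 596 (mod 901)
9^32 ≡ 596^2 = 355216 ≡ 222 (mod 901)
9^64 ≡ 222^2 = 49284 ≡ 630 (mod 901)
9^128 ≡ 630^2 = 396900 ≡ 460 (mod 901)
9^256 ≡ 460^2 = 211600 ≡ 766 (mod 901)
9^512 ≡ 766^2 = 586756 ≡ 205 (mod 901)
900 = 512 + 256 + 128 + 4 in binary powers of 2.
So 9^900 ≡ 205 · 766 · 460 · 254 ≡ 543 (mod 901).
Since 543 ≠ 1, base 9 is a Fermat witness: 901 is composite.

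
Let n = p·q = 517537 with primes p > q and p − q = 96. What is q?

Since p = q + 96, we have 517537 = q(q + 96), so q² + 96q − 517537 = 0.
Discriminant: 96² + 4·517537 = 9216 + 2070148 = 2079364; √2079364 = 1442.
q = (−96 + 1442)/2 = 673, and p = q + 96 = 769.
Check: 673 · 769 = 517537.

673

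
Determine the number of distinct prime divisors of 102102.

102102 = 2 · 51051
51051 = 3 · 17017
17017 = 7 · 2431
2431 = 11 · 221
221 = 13 · 17
102102 = 2 · 3 · 7 · 11 · 13 · 17, which has 6 distinct prime factors.

6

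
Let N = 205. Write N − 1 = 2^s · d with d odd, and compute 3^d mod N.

205 − 1 = 204 = 2^2 · 51, so d = 51.
3^1 ≡ 3 (mod 205)
3^2 ≡ 3^2 = 9 ≡ 9 (mod 205)
3^4 ≡ 9^2 = 81 ≡ 81 (mod 205)
3^8 ≡ 81^2 = 6561 ≡ 1 (mod 205)
3^16 ≡ 1^2 = 1 ≡ 1 (mod 205)
3^32 ≡ 1^2 = 1 ≡ 1 (mod 205)
51 = 32 + 16 + 2 + 1 in binary powers of 2.
So 3^51 ≡ 1 · 1 · 9 · 3 ≡ 27 (mod 205).
Squaring chain: 27 → 114; never reaches −1, so base 3 is a Miller–Rabin witness that 205 is composite.

27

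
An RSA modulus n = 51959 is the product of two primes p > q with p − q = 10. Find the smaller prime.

223

Since p = q + 10, we have 51959 = q(q + 10), so q² + 10q − 51959 = 0.
Discriminant: 10² + 4·51959 = 100 + 207836 = 207936; √207936 = 456.
q = (−10 + 456)/2 = 223, and p = q + 10 = 233.
Check: 223 · 233 = 51959.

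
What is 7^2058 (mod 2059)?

7^1 ≡ 7 (mod 2059)
7^2 ≡ 7^2 = 49 ≡ 49 (mod 2059)
7^4 ≡ 49^2 = 2401 ≡ 342 (mod 2059)
7^8 ≡ 342^2 = 116964 ≡ 1660 (mod 2059)
7^16 ≡ 1660^2 = 2755600 ≡ 658 (mod 2059)
7^32 ≡ 658^2 = 432964 ≡ 574 (mod 2059)
7^64 ≡ 574^2 = 329476 ≡ 36 (mod 2059)
7^128 ≡ 36^2 = 1296 ≡ 1296 (mod 2059)
7^256 ≡ 1296^2 = 1679616 ≡ 1531 (mod 2059)
7^512 ≡ 1531^2 = 2343961 ≡ 819 (mod 2059)
7^1024 ≡ 819^2 = 670761 ≡ 1586 (mod 2059)
7^2048 ≡ 1586^2 = 2515396 ≡ 1357 (mod 2059)
2058 = 2048 + 8 + 2 in binary powers of 2.
So 7^2058 ≡ 1357 · 1660 · 49 ≡ 1567 (mod 2059).
Since 1567 ≠ 1, base 7 is a Fermat witness: 2059 is composite.

1567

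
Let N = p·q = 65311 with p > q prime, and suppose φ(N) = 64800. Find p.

φ(n) = (p−1)(q−1) = n − (p+q) + 1, so p + q = 65311 − 64800 + 1 = 512.
p and q are the roots of t² − 512t + 65311 = 0.
Discriminant: 512² − 4·65311 = 262144 − 261244 = 900; √900 = 30.
q = (512 − 30)/2 = 241, p = (512 + 30)/2 = 271.
Check: 241 · 271 = 65311.

271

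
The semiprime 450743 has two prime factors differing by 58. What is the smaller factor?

Since p = q + 58, we have 450743 = q(q + 58), so q² + 58q − 450743 = 0.
Discriminant: 58² + 4·450743 = 3364 + 1802972 = 1806336; √1806336 = 1344.
q = (−58 + 1344)/2 = 643, and p = q + 58 = 701.
Check: 643 · 701 = 450743.

643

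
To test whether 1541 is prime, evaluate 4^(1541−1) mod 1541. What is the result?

967

4^1 ≡ 4 (mod 1541)
4^2 ≡ 4^2 = 16 ≡ 16 (mod 1541)
4^4 ≡ 16^2 = 256 ≡ 256 (mod 1541)
4^8 ≡ 256^2 = 65536 ≡ 814 (mod 1541)
4^16 ≡ 814^2 = 662596 ≡ 1507 (mod 1541)
4^32 ≡ 1507^2 = 2271049 ≡ 1156 (mod 1541)
4^64 ≡ 1156^2 = 1336336 ≡ 289 (mod 1541)
4^128 ≡ 289^2 = 83521 ≡ 307 (mod 1541)
4^256 ≡ 307^2 = 94249 ≡ 248 (mod 1541)
4^512 ≡ 248^2 = 61504 ≡ 1405 (mod 1541)
4^1024 ≡ 1405^2 = 1974025 ≡ 4 (mod 1541)
1540 = 1024 + 512 + 4 in binary powers of 2.
So 4^1540 ≡ 4 · 1405 · 256 ≡ 967 (mod 1541).
Since 967 ≠ 1, base 4 is a Fermat witness: 1541 is composite.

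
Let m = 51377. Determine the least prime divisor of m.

51377 is odd.
Digit sum 23, not divisible by 3.
Ends in 7: not divisible by 5.
7: 51377 = 7·7339 + 4
11: 51377 = 11·4670 + 7
13: 51377 = 13·3952 + 1
17: 51377 = 17·3022 + 3
19: 51377 = 19·2704 + 1
23: 51377 = 23·2233 + 18
29: 51377 = 29·1771 + 18
31: 51377 = 31·1657 + 10
37: 51377 = 37·1388 + 21
41: 51377 = 41·1253 + 4
43: 51377 = 43·1194 + 35
47: 51377 = 47·1093 + 6
53: 51377 = 53·969 + 20
59: 51377 = 59·870 + 47
61: 51377 = 61·842 + 15
67: 51377 = 67·766 + 55
71: 51377 = 71·723 + 44
73: 51377 = 73·703 + 58
79: 51377 = 79·650 + 27
83: 51377 = 83·619

83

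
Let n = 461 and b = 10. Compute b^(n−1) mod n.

1

10^1 ≡ 10 (mod 461)
10^2 ≡ 10^2 = 100 ≡ 100 (mod 461)
10^4 ≡ 100^2 = 10000 ≡ 319 (mod 461)
10^8 ≡ 319^2 = 101761 ≡ 341 (mod 461)
10^16 ≡ 341^2 = 116281 ≡ 109 (mod 461)
10^32 ≡ 109^2 = 11881 ≡ 356 (mod 461)
10^64 ≡ 356^2 = 126736 ≡ 422 (mod 461)
10^128 ≡ 422^2 = 178084 ≡ 138 (mod 461)
10^256 ≡ 138^2 = 19044 ≡ 143 (mod 461)
460 = 256 + 128 + 64 + 8 + 4 in binary powers of 2.
So 10^460 ≡ 143 · 138 · 422 · 341 · 319 ≡ 1 (mod 461).
Since the result is 1, base 10 gives no evidence that 461 is composite.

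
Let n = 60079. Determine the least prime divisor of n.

73

60079 is odd.
Digit sum 22, not divisible by 3.
Ends in 9: not divisible by 5.
7: 60079 = 7·8582 + 5
11: 60079 = 11·5461 + 8
13: 60079 = 13·4621 + 6
17: 60079 = 17·3534 + 1
19: 60079 = 19·3162 + 1
23: 60079 = 23·2612 + 3
29: 60079 = 29·2071 + 20
31: 60079 = 31·1938 + 1
37: 60079 = 37·1623 + 28
41: 60079 = 41·1465 + 14
43: 60079 = 43·1397 + 8
47: 60079 = 47·1278 + 13
53: 60079 = 53·1133 + 30
59: 60079 = 59·1018 + 17
61: 60079 = 61·984 + 55
67: 60079 = 67·896 + 47
71: 60079 = 71·846 + 13
73: 60079 = 73·823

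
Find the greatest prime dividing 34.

17

34 = 2 · 17
17 is prime.
So 34 = 2 · 17; the largest prime factor is 17.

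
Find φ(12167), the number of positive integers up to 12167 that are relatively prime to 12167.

11638

Factor: 12167 = 23^3.
φ(12167) = 23^2·(23−1) = 11638.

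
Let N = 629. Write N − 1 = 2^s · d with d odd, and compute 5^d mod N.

309

629 − 1 = 628 = 2^2 · 157, so d = 157.
5^1 ≡ 5 (mod 629)
5^2 ≡ 5^2 = 25 ≡ 25 (mod 629)
5^4 ≡ 25^2 = 625 ≡ 625 (mod 629)
5^8 ≡ 625^2 = 390625 ≡ 16 (mod 629)
5^16 ≡ 16^2 = 256 ≡ 256 (mod 629)
5^32 ≡ 256^2 = 65536 ≡ 120 (mod 629)
5^64 ≡ 120^2 = 14400 ≡ 562 (mod 629)
5^128 ≡ 562^2 = 315844 ≡ 86 (mod 629)
157 = 128 + 16 + 8 + 4 + 1 in binary powers of 2.
So 5^157 ≡ 86 · 256 · 16 · 625 · 5 ≡ 309 (mod 629).
Squaring chain: 309 → 502; never reaches −1, so base 5 is a Miller–Rabin witness that 629 is composite.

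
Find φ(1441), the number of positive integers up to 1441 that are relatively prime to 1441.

Factor: 1441 = 11 · 131.
φ(1441) = (11−1) · (131−1) = 10 · 130 = 1300.

1300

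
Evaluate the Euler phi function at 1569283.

1519104

Factor: 1569283 = 47 · 173 · 193.
φ(1569283) = (47−1) · (173−1) · (193−1) = 46 · 172 · 192 = 1519104.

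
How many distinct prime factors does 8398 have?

4

8398 = 2 · 4199
4199 = 13 · 323
323 = 17 · 19
8398 = 2 · 13 · 17 · 19, which has 4 distinct prime factors.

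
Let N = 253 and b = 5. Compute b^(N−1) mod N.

124

5^1 ≡ 5 (mod 253)
5^2 ≡ 5^2 = 25 ≡ 25 (mod 253)
5^4 ≡ 25^2 = 625 ≡ 119 (mod 253)
5^8 ≡ 119^2 = 14161 ≡ 246 (mod 253)
5^16 ≡ 246^2 = 60516 ≡ 49 (mod 253)
5^32 ≡ 49^2 = 2401 ≡ 124 (mod 253)
5^64 ≡ 124^2 = 15376 ≡ 196 (mod 253)
5^128 ≡ 196^2 = 38416 ≡ 213 (mod 253)
252 = 128 + 64 + 32 + 16 + 8 + 4 in binary powers of 2.
So 5^252 ≡ 213 · 196 · 124 · 49 · 246 · 119 ≡ 124 (mod 253).
Since 124 ≠ 1, base 5 is a Fermat witness: 253 is composite.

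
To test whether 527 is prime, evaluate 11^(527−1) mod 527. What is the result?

485

11^1 ≡ 11 (mod 527)
11^2 ≡ 11^2 = 121 ≡ 121 (mod 527)
11^4 ≡ 121^2 = 14641 ≡ 412 (mod 527)
11^8 ≡ 412^2 = 169744 ≡ 50 (mod 527)
11^16 ≡ 50^2 = 2500 ≡ 392 (mod 527)
11^32 ≡ 392^2 = 153664 ≡ 307 (mod 527)
11^64 ≡ 307^2 = 94249 ≡ 443 (mod 527)
11^128 ≡ 443^2 = 196249 ≡ 205 (mod 527)
11^256 ≡ 205^2 = 42025 ≡ 392 (mod 527)
11^512 ≡ 392^2 = 153664 ≡ 307 (mod 527)
526 = 512 + 8 + 4 + 2 in binary powers of 2.
So 11^526 ≡ 307 · 50 · 412 · 121 ≡ 485 (mod 527).
Since 485 ≠ 1, base 11 is a Fermat witness: 527 is composite.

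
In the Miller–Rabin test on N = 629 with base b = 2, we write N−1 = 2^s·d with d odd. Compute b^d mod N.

629 − 1 = 628 = 2^2 · 157, so d = 157.
2^1 ≡ 2 (mod 629)
2^2 ≡ 2^2 = 4 ≡ 4 (mod 629)
2^4 ≡ 4^2 = 16 ≡ 16 (mod 629)
2^8 ≡ 16^2 = 256 ≡ 256 (mod 629)
2^16 ≡ 256^2 = 65536 ≡ 120 (mod 629)
2^32 ≡ 120^2 = 14400 ≡ 562 (mod 629)
2^64 ≡ 562^2 = 315844 ≡ 86 (mod 629)
2^128 ≡ 86^2 = 7396 ≡ 477 (mod 629)
157 = 128 + 16 + 8 + 4 + 1 in binary powers of 2.
So 2^157 ≡ 477 · 120 · 256 · 16 · 2 ≡ 15 (mod 629).
Squaring chain: 15 → 225; never reaches −1, so base 2 is a Miller–Rabin witness that 629 is composite.

15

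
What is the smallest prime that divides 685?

5

685 is odd.
Digit sum 19, not divisible by 3.
Ends in 5: divisible by 5.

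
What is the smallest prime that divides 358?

358 is even: 2 divides it.

2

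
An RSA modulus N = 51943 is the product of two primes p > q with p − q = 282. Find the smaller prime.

Since p = q + 282, we have 51943 = q(q + 282), so q² + 282q − 51943 = 0.
Discriminant: 282² + 4·51943 = 79524 + 207772 = 287296; √287296 = 536.
q = (−282 + 536)/2 = 127, and p = q + 282 = 409.
Check: 127 · 409 = 51943.

127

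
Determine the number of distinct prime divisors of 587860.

6

587860 = 2^2 · 146965
146965 = 5 · 29393
29393 = 7 · 4199
4199 = 13 · 323
323 = 17 · 19
587860 = 2^2 · 5 · 7 · 13 · 17 · 19, which has 6 distinct prime factors.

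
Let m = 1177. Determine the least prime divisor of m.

1177 is odd.
Digit sum 16, not divisible by 3.
Ends in 7: not divisible by 5.
7: 1177 = 7·168 + 1
11: 1177 = 11·107

11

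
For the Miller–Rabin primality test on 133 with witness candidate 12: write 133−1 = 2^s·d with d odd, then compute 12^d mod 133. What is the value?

133 − 1 = 132 = 2^2 · 33, so d = 33.
12^1 ≡ 12 (mod 133)
12^2 ≡ 12^2 = 144 ≡ 11 (mod 133)
12^4 ≡ 11^2 = 121 ≡ 121 (mod 133)
12^8 ≡ 121^2 = 14641 ≡ 11 (mod 133)
12^16 ≡ 11^2 = 121 ≡ 121 (mod 133)
12^32 ≡ 121^2 = 14641 ≡ 11 (mod 133)
33 = 32 + 1 in binary powers of 2.
So 12^33 ≡ 11 · 12 ≡ 132 (mod 133).
Since 12^d ≡ 132 (mod 133), base 12 does not prove 133 composite.

132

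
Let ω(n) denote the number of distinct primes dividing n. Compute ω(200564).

200564 = 2^2 · 50141
50141 = 7 · 7163
7163 = 13 · 551
551 = 19 · 29
200564 = 2^2 · 7 · 13 · 19 · 29, which has 5 distinct prime factors.

5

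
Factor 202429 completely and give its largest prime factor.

202429 = 47 · 4307
4307 = 59 · 73
73 is prime.
So 202429 = 47 · 59 · 73; the largest prime factor is 73.

73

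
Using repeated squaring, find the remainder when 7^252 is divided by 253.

7^1 ≡ 7 (mod 253)
7^2 ≡ 7^2 = 49 ≡ 49 (mod 253)
7^4 ≡ 49^2 = 2401 ≡ 124 (mod 253)
7^8 ≡ 124^2 = 15376 ≡ 196 (mod 253)
7^16 ≡ 196^2 = 38416 ≡ 213 (mod 253)
7^32 ≡ 213^2 = 45369 ≡ 82 (mod 253)
7^64 ≡ 82^2 = 6724 ≡ 146 (mod 253)
7^128 ≡ 146^2 = 21316 ≡ 64 (mod 253)
252 = 128 + 64 + 32 + 16 + 8 + 4 in binary powers of 2.
So 7^252 ≡ 64 · 146 · 82 · 213 · 196 · 124 ≡ 82 (mod 253).
Since 82 ≠ 1, base 7 is a Fermat witness: 253 is composite.

82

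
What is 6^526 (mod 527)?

366

6^1 ≡ 6 (mod 527)
6^2 ≡ 6^2 = 36 ≡ 36 (mod 527)
6^4 ≡ 36^2 = 1296 ≡ 242 (mod 527)
6^8 ≡ 242^2 = 58564 ≡ 67 (mod 527)
6^16 ≡ 67^2 = 4489 ≡ 273 (mod 527)
6^32 ≡ 273^2 = 74529 ≡ 222 (mod 527)
6^64 ≡ 222^2 = 49284 ≡ 273 (mod 527)
6^128 ≡ 273^2 = 74529 ≡ 222 (mod 527)
6^256 ≡ 222^2 = 49284 ≡ 273 (mod 527)
6^512 ≡ 273^2 = 74529 ≡ 222 (mod 527)
526 = 512 + 8 + 4 + 2 in binary powers of 2.
So 6^526 ≡ 222 · 67 · 242 · 36 ≡ 366 (mod 527).
Since 366 ≠ 1, base 6 is a Fermat witness: 527 is composite.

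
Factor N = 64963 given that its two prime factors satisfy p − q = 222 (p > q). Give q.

Since p = q + 222, we have 64963 = q(q + 222), so q² + 222q − 64963 = 0.
Discriminant: 222² + 4·64963 = 49284 + 259852 = 309136; √309136 = 556.
q = (−222 + 556)/2 = 167, and p = q + 222 = 389.
Check: 167 · 389 = 64963.

167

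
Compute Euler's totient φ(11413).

11200

Factor: 11413 = 101 · 113.
φ(11413) = (101−1) · (113−1) = 100 · 112 = 11200.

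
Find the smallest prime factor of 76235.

5

76235 is odd.
Digit sum 23, not divisible by 3.
Ends in 5: divisible by 5.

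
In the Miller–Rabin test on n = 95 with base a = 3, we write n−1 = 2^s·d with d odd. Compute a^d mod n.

67

95 − 1 = 94 = 2^1 · 47, so d = 47.
3^1 ≡ 3 (mod 95)
3^2 ≡ 3^2 = 9 ≡ 9 (mod 95)
3^4 ≡ 9^2 = 81 ≡ 81 (mod 95)
3^8 ≡ 81^2 = 6561 ≡ 6 (mod 95)
3^16 ≡ 6^2 = 36 ≡ 36 (mod 95)
3^32 ≡ 36^2 = 1296 ≡ 61 (mod 95)
47 = 32 + 8 + 4 + 2 + 1 in binary powers of 2.
So 3^47 ≡ 61 · 6 · 81 · 9 · 3 ≡ 67 (mod 95).
Squaring chain: 67; never reaches −1, so base 3 is a Miller–Rabin witness that 95 is composite.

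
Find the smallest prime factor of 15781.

15781 is odd.
Digit sum 22, not divisible by 3.
Ends in 1: not divisible by 5.
7: 15781 = 7·2254 + 3
11: 15781 = 11·1434 + 7
13: 15781 = 13·1213 + 12
17: 15781 = 17·928 + 5
19: 15781 = 19·830 + 11
23: 15781 = 23·686 + 3
29: 15781 = 29·544 + 5
31: 15781 = 31·509 + 2
37: 15781 = 37·426 + 19
41: 15781 = 41·384 + 37
43: 15781 = 43·367

43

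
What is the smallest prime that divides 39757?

83

39757 is odd.
Digit sum 31, not divisible by 3.
Ends in 7: not divisible by 5.
7: 39757 = 7·5679 + 4
11: 39757 = 11·3614 + 3
13: 39757 = 13·3058 + 3
17: 39757 = 17·2338 + 11
19: 39757 = 19·2092 + 9
23: 39757 = 23·1728 + 13
29: 39757 = 29·1370 + 27
31: 39757 = 31·1282 + 15
37: 39757 = 37·1074 + 19
41: 39757 = 41·969 + 28
43: 39757 = 43·924 + 25
47: 39757 = 47·845 + 42
53: 39757 = 53·750 + 7
59: 39757 = 59·673 + 50
61: 39757 = 61·651 + 46
67: 39757 = 67·593 + 26
71: 39757 = 71·559 + 68
73: 39757 = 73·544 + 45
79: 39757 = 79·503 + 20
83: 39757 = 83·479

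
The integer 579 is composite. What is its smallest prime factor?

579 is odd.
Digit sum 21, divisible by 3.

3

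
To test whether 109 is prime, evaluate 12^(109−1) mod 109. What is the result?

12^1 ≡ 12 (mod 109)
12^2 ≡ 12^2 = 144 ≡ 35 (mod 109)
12^4 ≡ 35^2 = 1225 ≡ 26 (mod 109)
12^8 ≡ 26^2 = 676 ≡ 22 (mod 109)
12^16 ≡ 22^2 = 484 ≡ 48 (mod 109)
12^32 ≡ 48^2 = 2304 ≡ 15 (mod 109)
12^64 ≡ 15^2 = 225 ≡ 7 (mod 109)
108 = 64 + 32 + 8 + 4 in binary powers of 2.
So 12^108 ≡ 7 · 15 · 22 · 26 ≡ 1 (mod 109).
Since the result is 1, base 12 gives no evidence that 109 is composite.

1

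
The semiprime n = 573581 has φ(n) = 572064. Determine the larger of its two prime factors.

809

φ(n) = (p−1)(q−1) = n − (p+q) + 1, so p + q = 573581 − 572064 + 1 = 1518.
p and q are the roots of t² − 1518t + 573581 = 0.
Discriminant: 1518² − 4·573581 = 2304324 − 2294324 = 10000; √10000 = 100.
q = (1518 − 100)/2 = 709, p = (1518 + 100)/2 = 809.
Check: 709 · 809 = 573581.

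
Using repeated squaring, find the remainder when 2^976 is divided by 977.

1

2^1 ≡ 2 (mod 977)
2^2 ≡ 2^2 = 4 ≡ 4 (mod 977)
2^4 ≡ 4^2 = 16 ≡ 16 (mod 977)
2^8 ≡ 16^2 = 256 ≡ 256 (mod 977)
2^16 ≡ 256^2 = 65536 ≡ 77 (mod 977)
2^32 ≡ 77^2 = 5929 ≡ 67 (mod 977)
2^64 ≡ 67^2 = 4489 ≡ 581 (mod 977)
2^128 ≡ 581^2 = 337561 ≡ 496 (mod 977)
2^256 ≡ 496^2 = 246016 ≡ 789 (mod 977)
2^512 ≡ 789^2 = 622521 ≡ 172 (mod 977)
976 = 512 + 256 + 128 + 64 + 16 in binary powers of 2.
So 2^976 ≡ 172 · 789 · 496 · 581 · 77 ≡ 1 (mod 977).
Since the result is 1, base 2 gives no evidence that 977 is composite.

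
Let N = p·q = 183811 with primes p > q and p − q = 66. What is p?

463

Since p = q + 66, we have 183811 = q(q + 66), so q² + 66q − 183811 = 0.
Discriminant: 66² + 4·183811 = 4356 + 735244 = 739600; √739600 = 860.
q = (−66 + 860)/2 = 397, and p = q + 66 = 463.
Check: 397 · 463 = 183811.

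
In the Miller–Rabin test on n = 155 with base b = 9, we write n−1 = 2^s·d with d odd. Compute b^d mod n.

155 − 1 = 154 = 2^1 · 77, so d = 77.
9^1 ≡ 9 (mod 155)
9^2 ≡ 9^2 = 81 ≡ 81 (mod 155)
9^4 ≡ 81^2 = 6561 ≡ 51 (mod 155)
9^8 ≡ 51^2 = 2601 ≡ 121 (mod 155)
9^16 ≡ 121^2 = 14641 ≡ 71 (mod 155)
9^32 ≡ 71^2 = 5041 ≡ 81 (mod 155)
9^64 ≡ 81^2 = 6561 ≡ 51 (mod 155)
77 = 64 + 8 + 4 + 1 in binary powers of 2.
So 9^77 ≡ 51 · 121 · 51 · 9 ≡ 19 (mod 155).
Squaring chain: 19; never reaches −1, so base 9 is a Miller–Rabin witness that 155 is composite.

19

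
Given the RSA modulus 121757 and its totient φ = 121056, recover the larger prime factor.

389

φ(n) = (p−1)(q−1) = n − (p+q) + 1, so p + q = 121757 − 121056 + 1 = 702.
p and q are the roots of t² − 702t + 121757 = 0.
Discriminant: 702² − 4·121757 = 492804 − 487028 = 5776; √5776 = 76.
q = (702 − 76)/2 = 313, p = (702 + 76)/2 = 389.
Check: 313 · 389 = 121757.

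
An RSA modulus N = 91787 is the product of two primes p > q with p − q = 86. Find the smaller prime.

Since p = q + 86, we have 91787 = q(q + 86), so q² + 86q − 91787 = 0.
Discriminant: 86² + 4·91787 = 7396 + 367148 = 374544; √374544 = 612.
q = (−86 + 612)/2 = 263, and p = q + 86 = 349.
Check: 263 · 349 = 91787.

263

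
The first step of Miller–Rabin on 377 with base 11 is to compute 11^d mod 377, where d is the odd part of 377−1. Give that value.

377 − 1 = 376 = 2^3 · 47, so d = 47.
11^1 ≡ 11 (mod 377)
11^2 ≡ 11^2 = 121 ≡ 121 (mod 377)
11^4 ≡ 121^2 = 14641 ≡ 315 (mod 377)
11^8 ≡ 315^2 = 99225 ≡ 74 (mod 377)
11^16 ≡ 74^2 = 5476 ≡ 198 (mod 377)
11^32 ≡ 198^2 = 39204 ≡ 373 (mod 377)
47 = 32 + 8 + 4 + 2 + 1 in binary powers of 2.
So 11^47 ≡ 373 · 74 · 315 · 121 · 11 ≡ 305 (mod 377).
Squaring chain: 305 → 283 → 165; never reaches −1, so base 11 is a Miller–Rabin witness that 377 is composite.

305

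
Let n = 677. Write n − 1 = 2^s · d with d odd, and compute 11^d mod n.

651

677 − 1 = 676 = 2^2 · 169, so d = 169.
11^1 ≡ 11 (mod 677)
11^2 ≡ 11^2 = 121 ≡ 121 (mod 677)
11^4 ≡ 121^2 = 14641 ≡ 424 (mod 677)
11^8 ≡ 424^2 = 179776 ≡ 371 (mod 677)
11^16 ≡ 371^2 = 137641 ≡ 210 (mod 677)
11^32 ≡ 210^2 = 44100 ≡ 95 (mod 677)
11^64 ≡ 95^2 = 9025 ≡ 224 (mod 677)
11^128 ≡ 224^2 = 50176 ≡ 78 (mod 677)
169 = 128 + 32 + 8 + 1 in binary powers of 2.
So 11^169 ≡ 78 · 95 · 371 · 11 ≡ 651 (mod 677).
Squaring chain: 651 → 676; reaches −1, so base 11 does not prove 677 composite.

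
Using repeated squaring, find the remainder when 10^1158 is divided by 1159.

10^1 ≡ 10 (mod 1159)
10^2 ≡ 10^2 = 100 ≡ 100 (mod 1159)
10^4 ≡ 100^2 = 10000 ≡ 728 (mod 1159)
10^8 ≡ 728^2 = 529984 ≡ 321 (mod 1159)
10^16 ≡ 321^2 = 103041 ≡ 1049 (mod 1159)
10^32 ≡ 1049^2 = 1100401 ≡ 510 (mod 1159)
10^64 ≡ 510^2 = 260100 ≡ 484 (mod 1159)
10^128 ≡ 484^2 = 234256 ≡ 138 (mod 1159)
10^256 ≡ 138^2 = 19044 ≡ 500 (mod 1159)
10^512 ≡ 500^2 = 250000 ≡ 815 (mod 1159)
10^1024 ≡ 815^2 = 664225 ≡ 118 (mod 1159)
1158 = 1024 + 128 + 4 + 2 in binary powers of 2.
So 10^1158 ≡ 118 · 138 · 728 · 100 ≡ 163 (mod 1159).
Since 163 ≠ 1, base 10 is a Fermat witness: 1159 is composite.

163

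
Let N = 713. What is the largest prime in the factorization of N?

31

713 = 23 · 31
31 is prime.
So 713 = 23 · 31; the largest prime factor is 31.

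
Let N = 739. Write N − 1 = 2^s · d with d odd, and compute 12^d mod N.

738

739 − 1 = 738 = 2^1 · 369, so d = 369.
12^1 ≡ 12 (mod 739)
12^2 ≡ 12^2 = 144 ≡ 144 (mod 739)
12^4 ≡ 144^2 = 20736 ≡ 44 (mod 739)
12^8 ≡ 44^2 = 1936 ≡ 458 (mod 739)
12^16 ≡ 458^2 = 209764 ≡ 627 (mod 739)
12^32 ≡ 627^2 = 393129 ≡ 720 (mod 739)
12^64 ≡ 720^2 = 518400 ≡ 361 (mod 739)
12^128 ≡ 361^2 = 130321 ≡ 257 (mod 739)
12^256 ≡ 257^2 = 66049 ≡ 278 (mod 739)
369 = 256 + 64 + 32 + 16 + 1 in binary powers of 2.
So 12^369 ≡ 278 · 361 · 720 · 627 · 12 ≡ 738 (mod 739).
Since 12^d ≡ 738 (mod 739), base 12 does not prove 739 composite.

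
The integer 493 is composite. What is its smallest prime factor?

17

493 is odd.
Digit sum 16, not divisible by 3.
Ends in 3: not divisible by 5.
7: 493 = 7·70 + 3
11: 493 = 11·44 + 9
13: 493 = 13·37 + 12
17: 493 = 17·29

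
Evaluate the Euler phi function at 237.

156

Factor: 237 = 3 · 79.
φ(237) = (3−1) · (79−1) = 2 · 78 = 156.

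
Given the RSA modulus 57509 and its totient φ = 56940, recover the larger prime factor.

φ(n) = (p−1)(q−1) = n − (p+q) + 1, so p + q = 57509 − 56940 + 1 = 570.
p and q are the roots of t² − 570t + 57509 = 0.
Discriminant: 570² − 4·57509 = 324900 − 230036 = 94864; √94864 = 308.
q = (570 − 308)/2 = 131, p = (570 + 308)/2 = 439.
Check: 131 · 439 = 57509.

439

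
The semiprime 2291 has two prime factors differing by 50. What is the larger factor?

Since p = q + 50, we have 2291 = q(q + 50), so q² + 50q − 2291 = 0.
Discriminant: 50² + 4·2291 = 2500 + 9164 = 11664; √11664 = 108.
q = (−50 + 108)/2 = 29, and p = q + 50 = 79.
Check: 29 · 79 = 2291.

79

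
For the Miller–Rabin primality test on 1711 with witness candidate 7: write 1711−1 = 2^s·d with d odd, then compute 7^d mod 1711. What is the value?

1711 − 1 = 1710 = 2^1 · 855, so d = 855.
7^1 ≡ 7 (mod 1711)
7^2 ≡ 7^2 = 49 ≡ 49 (mod 1711)
7^4 ≡ 49^2 = 2401 ≡ 690 (mod 1711)
7^8 ≡ 690^2 = 476100 ≡ 442 (mod 1711)
7^16 ≡ 442^2 = 195364 ≡ 310 (mod 1711)
7^32 ≡ 310^2 = 96100 ≡ 284 (mod 1711)
7^64 ≡ 284^2 = 80656 ≡ 239 (mod 1711)
7^128 ≡ 239^2 = 57121 ≡ 658 (mod 1711)
7^256 ≡ 658^2 = 432964 ≡ 81 (mod 1711)
7^512 ≡ 81^2 = 6561 ≡ 1428 (mod 1711)
855 = 512 + 256 + 64 + 16 + 4 + 2 + 1 in binary powers of 2.
So 7^855 ≡ 1428 · 81 · 239 · 310 · 690 · 49 · 7 ≡ 500 (mod 1711).
Squaring chain: 500; never reaches −1, so base 7 is a Miller–Rabin witness that 1711 is composite.

500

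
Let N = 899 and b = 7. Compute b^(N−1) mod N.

7^1 ≡ 7 (mod 899)
7^2 ≡ 7^2 = 49 ≡ 49 (mod 899)
7^4 ≡ 49^2 = 2401 ≡ 603 (mod 899)
7^8 ≡ 603^2 = 363609 ≡ 413 (mod 899)
7^16 ≡ 413^2 = 170569 ≡ 658 (mod 899)
7^32 ≡ 658^2 = 432964 ≡ 545 (mod 899)
7^64 ≡ 545^2 = 297025 ≡ 355 (mod 899)
7^128 ≡ 355^2 = 126025 ≡ 165 (mod 899)
7^256 ≡ 165^2 = 27225 ≡ 255 (mod 899)
7^512 ≡ 255^2 = 65025 ≡ 297 (mod 899)
898 = 512 + 256 + 128 + 2 in binary powers of 2.
So 7^898 ≡ 297 · 255 · 165 · 49 ≡ 484 (mod 899).
Since 484 ≠ 1, base 7 is a Fermat witness: 899 is composite.

484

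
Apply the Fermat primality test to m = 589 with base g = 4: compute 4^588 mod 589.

64

4^1 ≡ 4 (mod 589)
4^2 ≡ 4^2 = 16 ≡ 16 (mod 589)
4^4 ≡ 16^2 = 256 ≡ 256 (mod 589)
4^8 ≡ 256^2 = 65536 ≡ 157 (mod 589)
4^16 ≡ 157^2 = 24649 ≡ 500 (mod 589)
4^32 ≡ 500^2 = 250000 ≡ 264 (mod 589)
4^64 ≡ 264^2 = 69696 ≡ 194 (mod 589)
4^128 ≡ 194^2 = 37636 ≡ 529 (mod 589)
4^256 ≡ 529^2 = 279841 ≡ 66 (mod 589)
4^512 ≡ 66^2 = 4356 ≡ 233 (mod 589)
588 = 512 + 64 + 8 + 4 in binary powers of 2.
So 4^588 ≡ 233 · 194 · 157 · 256 ≡ 64 (mod 589).
Since 64 ≠ 1, base 4 is a Fermat witness: 589 is composite.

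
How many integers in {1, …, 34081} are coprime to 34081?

33712

Factor: 34081 = 173 · 197.
φ(34081) = (173−1) · (197−1) = 172 · 196 = 33712.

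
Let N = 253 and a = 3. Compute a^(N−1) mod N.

3^1 ≡ 3 (mod 253)
3^2 ≡ 3^2 = 9 ≡ 9 (mod 253)
3^4 ≡ 9^2 = 81 ≡ 81 (mod 253)
3^8 ≡ 81^2 = 6561 ≡ 236 (mod 253)
3^16 ≡ 236^2 = 55696 ≡ 36 (mod 253)
3^32 ≡ 36^2 = 1296 ≡ 31 (mod 253)
3^64 ≡ 31^2 = 961 ≡ 202 (mod 253)
3^128 ≡ 202^2 = 40804 ≡ 71 (mod 253)
252 = 128 + 64 + 32 + 16 + 8 + 4 in binary powers of 2.
So 3^252 ≡ 71 · 202 · 31 · 36 · 236 · 81 ≡ 31 (mod 253).
Since 31 ≠ 1, base 3 is a Fermat witness: 253 is composite.

31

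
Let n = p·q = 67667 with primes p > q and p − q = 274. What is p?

Since p = q + 274, we have 67667 = q(q + 274), so q² + 274q − 67667 = 0.
Discriminant: 274² + 4·67667 = 75076 + 270668 = 345744; √345744 = 588.
q = (−274 + 588)/2 = 157, and p = q + 274 = 431.
Check: 157 · 431 = 67667.

431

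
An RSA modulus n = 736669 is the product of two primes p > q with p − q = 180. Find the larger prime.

953

Since p = q + 180, we have 736669 = q(q + 180), so q² + 180q − 736669 = 0.
Discriminant: 180² + 4·736669 = 32400 + 2946676 = 2979076; √2979076 = 1726.
q = (−180 + 1726)/2 = 773, and p = q + 180 = 953.
Check: 773 · 953 = 736669.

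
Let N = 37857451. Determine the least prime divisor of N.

97

37857451 is odd.
Digit sum 40, not divisible by 3.
Ends in 1: not divisible by 5.
7: 37857451 = 7·5408207 + 2
11: 37857451 = 11·3441586 + 5
13: 37857451 = 13·2912111 + 8
17: 37857451 = 17·2226908 + 15
19: 37857451 = 19·1992497 + 8
23: 37857451 = 23·1645976 + 3
29: 37857451 = 29·1305429 + 10
31: 37857451 = 31·1221208 + 3
37: 37857451 = 37·1023174 + 13
41: 37857451 = 41·923352 + 19
43: 37857451 = 43·880405 + 36
47: 37857451 = 47·805477 + 32
53: 37857451 = 53·714291 + 28
59: 37857451 = 59·641651 + 42
61: 37857451 = 61·620613 + 58
67: 37857451 = 67·565036 + 39
71: 37857451 = 71·533203 + 38
73: 37857451 = 73·518595 + 16
79: 37857451 = 79·479208 + 19
83: 37857451 = 83·456113 + 72
89: 37857451 = 89·425364 + 55
97: 37857451 = 97·390283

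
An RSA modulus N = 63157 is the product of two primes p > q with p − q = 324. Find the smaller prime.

Since p = q + 324, we have 63157 = q(q + 324), so q² + 324q − 63157 = 0.
Discriminant: 324² + 4·63157 = 104976 + 252628 = 357604; √357604 = 598.
q = (−324 + 598)/2 = 137, and p = q + 324 = 461.
Check: 137 · 461 = 63157.

137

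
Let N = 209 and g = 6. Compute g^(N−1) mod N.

158

6^1 ≡ 6 (mod 209)
6^2 ≡ 6^2 = 36 ≡ 36 (mod 209)
6^4 ≡ 36^2 = 1296 ≡ 42 (mod 209)
6^8 ≡ 42^2 = 1764 ≡ 92 (mod 209)
6^16 ≡ 92^2 = 8464 ≡ 104 (mod 209)
6^32 ≡ 104^2 = 10816 ≡ 157 (mod 209)
6^64 ≡ 157^2 = 24649 ≡ 196 (mod 209)
6^128 ≡ 196^2 = 38416 ≡ 169 (mod 209)
208 = 128 + 64 + 16 in binary powers of 2.
So 6^208 ≡ 169 · 196 · 104 ≡ 158 (mod 209).
Since 158 ≠ 1, base 6 is a Fermat witness: 209 is composite.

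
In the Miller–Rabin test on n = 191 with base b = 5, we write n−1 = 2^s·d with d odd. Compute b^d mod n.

191 − 1 = 190 = 2^1 · 95, so d = 95.
5^1 ≡ 5 (mod 191)
5^2 ≡ 5^2 = 25 ≡ 25 (mod 191)
5^4 ≡ 25^2 = 625 ≡ 52 (mod 191)
5^8 ≡ 52^2 = 2704 ≡ 30 (mod 191)
5^16 ≡ 30^2 = 900 ≡ 136 (mod 191)
5^32 ≡ 136^2 = 18496 ≡ 160 (mod 191)
5^64 ≡ 160^2 = 25600 ≡ 6 (mod 191)
95 = 64 + 16 + 8 + 4 + 2 + 1 in binary powers of 2.
So 5^95 ≡ 6 · 136 · 30 · 52 · 25 · 5 ≡ 1 (mod 191).
Since 5^d ≡ 1 (mod 191), base 5 does not prove 191 composite.

1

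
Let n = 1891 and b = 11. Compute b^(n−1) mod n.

11^1 ≡ 11 (mod 1891)
11^2 ≡ 11^2 = 121 ≡ 121 (mod 1891)
11^4 ≡ 121^2 = 14641 ≡ 1404 (mod 1891)
11^8 ≡ 1404^2 = 1971216 ≡ 794 (mod 1891)
11^16 ≡ 794^2 = 630436 ≡ 733 (mod 1891)
11^32 ≡ 733^2 = 537289 ≡ 245 (mod 1891)
11^64 ≡ 245^2 = 60025 ≡ 1404 (mod 1891)
11^128 ≡ 1404^2 = 1971216 ≡ 794 (mod 1891)
11^256 ≡ 794^2 = 630436 ≡ 733 (mod 1891)
11^512 ≡ 733^2 = 537289 ≡ 245 (mod 1891)
11^1024 ≡ 245^2 = 60025 ≡ 1404 (mod 1891)
1890 = 1024 + 512 + 256 + 64 + 32 + 2 in binary powers of 2.
So 11^1890 ≡ 1404 · 245 · 733 · 1404 · 245 · 121 ≡ 1768 (mod 1891).
Since 1768 ≠ 1, base 11 is a Fermat witness: 1891 is composite.

1768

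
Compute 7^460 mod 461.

1

7^1 ≡ 7 (mod 461)
7^2 ≡ 7^2 = 49 ≡ 49 (mod 461)
7^4 ≡ 49^2 = 2401 ≡ 96 (mod 461)
7^8 ≡ 96^2 = 9216 ≡ 457 (mod 461)
7^16 ≡ 457^2 = 208849 ≡ 16 (mod 461)
7^32 ≡ 16^2 = 256 ≡ 256 (mod 461)
7^64 ≡ 256^2 = 65536 ≡ 74 (mod 461)
7^128 ≡ 74^2 = 5476 ≡ 405 (mod 461)
7^256 ≡ 405^2 = 164025 ≡ 370 (mod 461)
460 = 256 + 128 + 64 + 8 + 4 in binary powers of 2.
So 7^460 ≡ 370 · 405 · 74 · 457 · 96 ≡ 1 (mod 461).
Since the result is 1, base 7 gives no evidence that 461 is composite.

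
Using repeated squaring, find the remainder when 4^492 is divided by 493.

103

4^1 ≡ 4 (mod 493)
4^2 ≡ 4^2 = 16 ≡ 16 (mod 493)
4^4 ≡ 16^2 = 256 ≡ 256 (mod 493)
4^8 ≡ 256^2 = 65536 ≡ 460 (mod 493)
4^16 ≡ 460^2 = 211600 ≡ 103 (mod 493)
4^32 ≡ 103^2 = 10609 ≡ 256 (mod 493)
4^64 ≡ 256^2 = 65536 ≡ 460 (mod 493)
4^128 ≡ 460^2 = 211600 ≡ 103 (mod 493)
4^256 ≡ 103^2 = 10609 ≡ 256 (mod 493)
492 = 256 + 128 + 64 + 32 + 8 + 4 in binary powers of 2.
So 4^492 ≡ 256 · 103 · 460 · 256 · 460 · 256 ≡ 103 (mod 493).
Since 103 ≠ 1, base 4 is a Fermat witness: 493 is composite.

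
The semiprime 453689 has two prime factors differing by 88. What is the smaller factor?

Since p = q + 88, we have 453689 = q(q + 88), so q² + 88q − 453689 = 0.
Discriminant: 88² + 4·453689 = 7744 + 1814756 = 1822500; √1822500 = 1350.
q = (−88 + 1350)/2 = 631, and p = q + 88 = 719.
Check: 631 · 719 = 453689.

631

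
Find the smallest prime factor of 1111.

1111 is odd.
Digit sum 4, not divisible by 3.
Ends in 1: not divisible by 5.
7: 1111 = 7·158 + 5
11: 1111 = 11·101

11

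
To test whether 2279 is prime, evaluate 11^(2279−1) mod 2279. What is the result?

471

11^1 ≡ 11 (mod 2279)
11^2 ≡ 11^2 = 121 ≡ 121 (mod 2279)
11^4 ≡ 121^2 = 14641 ≡ 967 (mod 2279)
11^8 ≡ 967^2 = 935089 ≡ 699 (mod 2279)
11^16 ≡ 699^2 = 488601 ≡ 895 (mod 2279)
11^32 ≡ 895^2 = 801025 ≡ 1096 (mod 2279)
11^64 ≡ 1096^2 = 1201216 ≡ 183 (mod 2279)
11^128 ≡ 183^2 = 33489 ≡ 1583 (mod 2279)
11^256 ≡ 1583^2 = 2505889 ≡ 1268 (mod 2279)
11^512 ≡ 1268^2 = 1607824 ≡ 1129 (mod 2279)
11^1024 ≡ 1129^2 = 1274641 ≡ 680 (mod 2279)
11^2048 ≡ 680^2 = 462400 ≡ 2042 (mod 2279)
2278 = 2048 + 128 + 64 + 32 + 4 + 2 in binary powers of 2.
So 11^2278 ≡ 2042 · 1583 · 183 · 1096 · 967 · 121 ≡ 471 (mod 2279).
Since 471 ≠ 1, base 11 is a Fermat witness: 2279 is composite.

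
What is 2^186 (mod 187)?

2^1 ≡ 2 (mod 187)
2^2 ≡ 2^2 = 4 ≡ 4 (mod 187)
2^4 ≡ 4^2 = 16 ≡ 16 (mod 187)
2^8 ≡ 16^2 = 256 ≡ 69 (mod 187)
2^16 ≡ 69^2 = 4761 ≡ 86 (mod 187)
2^32 ≡ 86^2 = 7396 ≡ 103 (mod 187)
2^64 ≡ 103^2 = 10609 ≡ 137 (mod 187)
2^128 ≡ 137^2 = 18769 ≡ 69 (mod 187)
186 = 128 + 32 + 16 + 8 + 2 in binary powers of 2.
So 2^186 ≡ 69 · 103 · 86 · 69 · 4 ≡ 174 (mod 187).
Since 174 ≠ 1, base 2 is a Fermat witness: 187 is composite.

174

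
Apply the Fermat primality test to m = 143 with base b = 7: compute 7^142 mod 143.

7^1 ≡ 7 (mod 143)
7^2 ≡ 7^2 = 49 ≡ 49 (mod 143)
7^4 ≡ 49^2 = 2401 ≡ 113 (mod 143)
7^8 ≡ 113^2 = 12769 ≡ 42 (mod 143)
7^16 ≡ 42^2 = 1764 ≡ 48 (mod 143)
7^32 ≡ 48^2 = 2304 ≡ 16 (mod 143)
7^64 ≡ 16^2 = 256 ≡ 113 (mod 143)
7^128 ≡ 113^2 = 12769 ≡ 42 (mod 143)
142 = 128 + 8 + 4 + 2 in binary powers of 2.
So 7^142 ≡ 42 · 42 · 113 · 49 ≡ 82 (mod 143).
Since 82 ≠ 1, base 7 is a Fermat witness: 143 is composite.

82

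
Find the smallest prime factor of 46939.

46939 is odd.
Digit sum 31, not divisible by 3.
Ends in 9: not divisible by 5.
7: 46939 = 7·6705 + 4
11: 46939 = 11·4267 + 2
13: 46939 = 13·3610 + 9
17: 46939 = 17·2761 + 2
19: 46939 = 19·2470 + 9
23: 46939 = 23·2040 + 19
29: 46939 = 29·1618 + 17
31: 46939 = 31·1514 + 5
37: 46939 = 37·1268 + 23
41: 46939 = 41·1144 + 35
43: 46939 = 43·1091 + 26
47: 46939 = 47·998 + 33
53: 46939 = 53·885 + 34
59: 46939 = 59·795 + 34
61: 46939 = 61·769 + 30
67: 46939 = 67·700 + 39
71: 46939 = 71·661 + 8
73: 46939 = 73·643

73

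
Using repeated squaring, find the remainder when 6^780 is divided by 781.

6^1 ≡ 6 (mod 781)
6^2 ≡ 6^2 = 36 ≡ 36 (mod 781)
6^4 ≡ 36^2 = 1296 ≡ 515 (mod 781)
6^8 ≡ 515^2 = 265225 ≡ 466 (mod 781)
6^16 ≡ 466^2 = 217156 ≡ 38 (mod 781)
6^32 ≡ 38^2 = 1444 ≡ 663 (mod 781)
6^64 ≡ 663^2 = 439569 ≡ 647 (mod 781)
6^128 ≡ 647^2 = 418609 ≡ 774 (mod 781)
6^256 ≡ 774^2 = 599076 ≡ 49 (mod 781)
6^512 ≡ 49^2 = 2401 ≡ 58 (mod 781)
780 = 512 + 256 + 8 + 4 in binary powers of 2.
So 6^780 ≡ 58 · 49 · 466 · 515 ≡ 375 (mod 781).
Since 375 ≠ 1, base 6 is a Fermat witness: 781 is composite.

375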